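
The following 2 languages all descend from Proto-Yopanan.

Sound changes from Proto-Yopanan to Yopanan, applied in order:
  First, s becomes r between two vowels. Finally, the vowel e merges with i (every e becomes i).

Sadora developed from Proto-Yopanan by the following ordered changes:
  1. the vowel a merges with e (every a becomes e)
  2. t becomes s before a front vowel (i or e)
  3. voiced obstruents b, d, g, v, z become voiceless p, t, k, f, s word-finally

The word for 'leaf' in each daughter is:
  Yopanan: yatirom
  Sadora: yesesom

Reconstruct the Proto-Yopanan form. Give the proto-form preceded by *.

Position 2: Yopanan has a, Sadora has e. Yopanan preserves a here (none of its changes turn any other segment into a), so the proto-segment is *a.
Position 5: Yopanan has r, Sadora has s. Taking the neighbouring segments as reconstructed: Yopanan r could go back to *s or *r; Sadora s can only go back to *s — the one source consistent with every daughter is *s.
This points to *yatesom. Verify forward in each daughter:
Yopanan: *yatesom > yaterom > yatirom  (by rhotacism, vowel merger)
Sadora: start from *yatesom.
  rule 1 (vowel merger): yatesom → yetesom
  rule 2 (palatalisation): yetesom → yesesom
  rule 3: no change — yesesom
  ⇒ Sadora yesesom
No other proto-form is consistent with every reflex, so the reconstruction is *yatesom.

*yatesom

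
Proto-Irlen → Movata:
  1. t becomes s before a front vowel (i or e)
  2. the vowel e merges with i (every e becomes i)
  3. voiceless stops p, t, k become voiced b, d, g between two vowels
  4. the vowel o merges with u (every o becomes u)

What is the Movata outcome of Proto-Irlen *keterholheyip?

Movata: start from *keterholheyip.
  rule 1 (palatalisation): keterholheyip → keserholheyip
  rule 2 (vowel merger): keserholheyip → kisirholhiyip
  rule 3: no change — kisirholhiyip
  rule 4 (vowel merger): kisirholhiyip → kisirhulhiyip
  ⇒ Movata kisirhulhiyip

kisirhulhiyip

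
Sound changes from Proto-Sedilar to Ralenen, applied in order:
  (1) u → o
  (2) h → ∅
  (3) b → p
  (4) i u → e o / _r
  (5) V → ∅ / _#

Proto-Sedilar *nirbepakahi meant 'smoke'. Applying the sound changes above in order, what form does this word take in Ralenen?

Ralenen: start from *nirbepakahi.
  rule 1: no change — nirbepakahi
  rule 2 (h-loss): nirbepakahi → nirbepakai
  rule 3 (unconditioned shift): nirbepakai → nirpepakai
  rule 4 (pre-rhotic lowering): nirpepakai → nerpepakai
  rule 5 (apocope): nerpepakai → nerpepaka
  ⇒ Ralenen nerpepaka

nerpepaka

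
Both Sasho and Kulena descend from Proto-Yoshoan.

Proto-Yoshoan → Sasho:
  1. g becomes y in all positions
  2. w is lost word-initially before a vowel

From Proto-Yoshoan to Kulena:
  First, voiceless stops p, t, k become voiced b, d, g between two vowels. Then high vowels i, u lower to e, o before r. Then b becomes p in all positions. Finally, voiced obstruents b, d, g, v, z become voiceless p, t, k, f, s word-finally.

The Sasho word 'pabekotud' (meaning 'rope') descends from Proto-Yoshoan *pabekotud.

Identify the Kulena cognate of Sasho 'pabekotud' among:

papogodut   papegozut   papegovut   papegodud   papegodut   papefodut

Kulena: *pabekotud
  pabekotud → pabegodud   [intervocalic voicing]
  pabegodud (rule 2 does not apply)
  pabegodud → papegodud   [unconditioned shift]
  papegodud → papegodut   [final devoicing]
  giving Kulena papegodut.
Among the options, 'papegodut' alone shows every Kulena change applied in order.

papegodut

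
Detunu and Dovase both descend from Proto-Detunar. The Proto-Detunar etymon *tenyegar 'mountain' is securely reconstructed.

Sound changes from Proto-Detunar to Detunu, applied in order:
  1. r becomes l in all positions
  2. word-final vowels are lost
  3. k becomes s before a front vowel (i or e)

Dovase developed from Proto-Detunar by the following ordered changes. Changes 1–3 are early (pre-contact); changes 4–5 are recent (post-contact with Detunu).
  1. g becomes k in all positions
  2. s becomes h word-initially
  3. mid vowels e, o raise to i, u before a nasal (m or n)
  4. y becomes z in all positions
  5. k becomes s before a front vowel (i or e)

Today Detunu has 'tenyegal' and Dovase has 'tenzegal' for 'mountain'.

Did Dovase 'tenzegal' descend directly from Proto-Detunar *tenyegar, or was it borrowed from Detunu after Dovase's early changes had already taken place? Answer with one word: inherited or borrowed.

If inherited, *tenyegar would pass through all of Dovase's changes:
Dovase: *tenyegar
  tenyegar → tenyekar   [unconditioned shift]
  tenyekar (rule 2 does not apply)
  tenyekar → tinyekar   [pre-nasal raising]
  tinyekar → tinzekar   [unconditioned shift]
  tinzekar (rule 5 does not apply)
  giving Dovase tinzekar.
If borrowed from Detunu 'tenyegal' after the early changes, it would undergo only the recent ones:
  rule 4 (unconditioned shift): tenyegal → tenzegal
  rule 5 (palatalisation): no change (tenzegal)
  ⇒ as a loan: tenzegal
Dovase 'tenzegal' matches the loan outcome 'tenzegal', not the inherited 'tinzekar' — it skipped the early Dovase changes, so it was borrowed from Detunu.

borrowed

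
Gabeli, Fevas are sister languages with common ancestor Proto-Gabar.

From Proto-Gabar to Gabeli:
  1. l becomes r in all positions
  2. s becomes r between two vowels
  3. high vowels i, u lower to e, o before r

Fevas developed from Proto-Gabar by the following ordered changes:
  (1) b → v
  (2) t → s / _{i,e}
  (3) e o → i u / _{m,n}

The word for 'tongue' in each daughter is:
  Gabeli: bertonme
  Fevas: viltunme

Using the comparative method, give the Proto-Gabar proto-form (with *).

*biltonme

Position 5: Gabeli has o, Fevas has u. Taking the neighbouring segments as reconstructed: Gabeli o can only go back to *o; Fevas u could go back to *o or *u — the one source consistent with every daughter is *o.
Position 3: Gabeli has r, Fevas has l. Fevas preserves l here (none of its changes turn any other segment into l), so the proto-segment is *l.
Verify the candidate proto-form against each daughter:
Gabeli: *biltonme
  biltonme → birtonme   [unconditioned shift]
  birtonme (rule 2 does not apply)
  birtonme → bertonme   [pre-rhotic lowering]
  giving Gabeli bertonme.
Fevas: start from *biltonme.
  rule 1 (unconditioned shift): biltonme → viltonme
  rule 2: no change — viltonme
  rule 3 (pre-nasal raising): viltonme → viltunme
  ⇒ Fevas viltunme
No other proto-form is consistent with every reflex, so the reconstruction is *biltonme.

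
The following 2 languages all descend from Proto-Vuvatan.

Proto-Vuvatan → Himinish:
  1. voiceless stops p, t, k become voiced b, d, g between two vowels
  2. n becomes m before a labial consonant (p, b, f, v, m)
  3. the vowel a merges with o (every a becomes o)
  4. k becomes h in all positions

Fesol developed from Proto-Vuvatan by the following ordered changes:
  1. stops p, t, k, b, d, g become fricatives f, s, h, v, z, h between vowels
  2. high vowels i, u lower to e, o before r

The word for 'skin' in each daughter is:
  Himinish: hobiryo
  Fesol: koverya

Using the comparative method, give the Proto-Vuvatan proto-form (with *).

Position 4: Himinish has i, Fesol has e. Himinish preserves i here (none of its changes turn any other segment into i), so the proto-segment is *i.
Position 7: Himinish has o, Fesol has a. Fesol preserves a here (none of its changes turn any other segment into a), so the proto-segment is *a.
Position 3: Himinish has b, Fesol has v. Taking the neighbouring segments as reconstructed: Himinish b could go back to *p or *b; Fesol v could go back to *b or *v — the one source consistent with every daughter is *b.
Continuing position by position gives *kobirya; check it forward:
Himinish: *kobirya
  kobirya (rule 1 does not apply)
  kobirya (rule 2 does not apply)
  kobirya → kobiryo   [vowel merger]
  kobiryo → hobiryo   [unconditioned shift]
  giving Himinish hobiryo.
Fesol: *kobirya
  kobirya → kovirya   [intervocalic lenition]
  kovirya → koverya   [pre-rhotic lowering]
  giving Fesol koverya.
*kobirya is the unique common source.

*kobirya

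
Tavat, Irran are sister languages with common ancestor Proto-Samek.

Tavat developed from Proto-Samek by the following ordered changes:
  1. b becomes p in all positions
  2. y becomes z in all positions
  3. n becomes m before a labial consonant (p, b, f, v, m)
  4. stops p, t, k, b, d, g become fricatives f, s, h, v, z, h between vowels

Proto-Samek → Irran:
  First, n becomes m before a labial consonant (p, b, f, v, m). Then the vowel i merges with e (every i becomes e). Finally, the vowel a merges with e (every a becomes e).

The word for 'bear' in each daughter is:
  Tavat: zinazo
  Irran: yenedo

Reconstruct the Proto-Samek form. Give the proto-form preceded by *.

Position 5: Tavat has z, Irran has d. Irran preserves d here (none of its changes turn any other segment into d), so the proto-segment is *d.
Position 2: Tavat has i, Irran has e. Tavat preserves i here (none of its changes turn any other segment into i), so the proto-segment is *i.
Verify the candidate proto-form against each daughter:
Tavat: *yinado
  yinado (rule 1 does not apply)
  yinado → zinado   [unconditioned shift]
  zinado (rule 3 does not apply)
  zinado → zinazo   [intervocalic lenition]
  giving Tavat zinazo.
Irran: start from *yinado.
  rule 1: no change — yinado
  rule 2 (vowel merger): yinado → yenado
  rule 3 (vowel merger): yenado → yenedo
  ⇒ Irran yenedo
*yinado is the unique common source.

*yinado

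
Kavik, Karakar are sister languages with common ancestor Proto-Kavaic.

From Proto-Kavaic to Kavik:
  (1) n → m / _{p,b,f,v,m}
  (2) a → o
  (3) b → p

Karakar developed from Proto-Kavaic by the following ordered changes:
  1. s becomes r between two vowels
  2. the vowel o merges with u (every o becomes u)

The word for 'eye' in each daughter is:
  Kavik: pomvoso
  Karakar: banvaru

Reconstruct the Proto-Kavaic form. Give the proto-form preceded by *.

Position 5: Kavik has o, Karakar has a. Karakar preserves a here (none of its changes turn any other segment into a), so the proto-segment is *a.
Position 1: Kavik has p, Karakar has b. Karakar preserves b here (none of its changes turn any other segment into b), so the proto-segment is *b.
Position 2: Kavik has o, Karakar has a. Karakar preserves a here (none of its changes turn any other segment into a), so the proto-segment is *a.
Verify the candidate proto-form against each daughter:
Kavik: *banvaso
  banvaso → bamvaso   [nasal place assimilation]
  bamvaso → bomvoso   [vowel merger]
  bomvoso → pomvoso   [unconditioned shift]
  giving Kavik pomvoso.
Karakar: start from *banvaso.
  rule 1 (rhotacism): banvaso → banvaro
  rule 2 (vowel merger): banvaro → banvaru
  ⇒ Karakar banvaru
Only *banvaso yields all of Kavik pomvoso, Karakar banvaru.

*banvaso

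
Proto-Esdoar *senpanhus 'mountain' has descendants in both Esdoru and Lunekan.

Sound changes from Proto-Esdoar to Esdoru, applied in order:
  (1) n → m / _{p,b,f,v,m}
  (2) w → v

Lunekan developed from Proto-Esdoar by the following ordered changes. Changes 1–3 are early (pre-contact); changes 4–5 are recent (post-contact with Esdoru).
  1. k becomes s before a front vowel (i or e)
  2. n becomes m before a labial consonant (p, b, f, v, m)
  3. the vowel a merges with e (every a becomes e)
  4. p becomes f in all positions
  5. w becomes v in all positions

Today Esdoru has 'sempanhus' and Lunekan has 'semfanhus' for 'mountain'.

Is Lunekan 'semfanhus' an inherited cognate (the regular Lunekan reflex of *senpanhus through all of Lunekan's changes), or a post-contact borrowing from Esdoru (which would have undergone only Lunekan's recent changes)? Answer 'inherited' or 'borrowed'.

borrowed

If inherited, *senpanhus would pass through all of Lunekan's changes:
Lunekan: *senpanhus > sempanhus > sempenhus > semfenhus  (by nasal place assimilation, vowel merger, unconditioned shift)
If borrowed from Esdoru 'sempanhus' after the early changes, it would undergo only the recent ones:
  rule 4 (unconditioned shift): sempanhus → semfanhus
  rule 5 (unconditioned shift): no change (semfanhus)
  ⇒ as a loan: semfanhus
Lunekan 'semfanhus' matches the loan outcome 'semfanhus', not the inherited 'semfenhus' — it skipped the early Lunekan changes, so it was borrowed from Esdoru.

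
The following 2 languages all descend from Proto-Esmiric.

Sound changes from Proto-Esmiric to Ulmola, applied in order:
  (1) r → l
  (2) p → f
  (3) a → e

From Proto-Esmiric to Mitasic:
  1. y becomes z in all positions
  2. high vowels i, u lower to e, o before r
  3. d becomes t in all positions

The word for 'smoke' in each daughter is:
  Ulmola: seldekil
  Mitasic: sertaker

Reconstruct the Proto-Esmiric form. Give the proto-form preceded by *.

*serdakir

Position 8: Ulmola has l, Mitasic has r. Mitasic preserves r here (none of its changes turn any other segment into r), so the proto-segment is *r.
Position 5: Ulmola has e, Mitasic has a. Mitasic preserves a here (none of its changes turn any other segment into a), so the proto-segment is *a.
Position 3: Ulmola has l, Mitasic has r. Mitasic preserves r here (none of its changes turn any other segment into r), so the proto-segment is *r.
Verify the candidate proto-form against each daughter:
Ulmola: *serdakir
  serdakir → seldakil   [unconditioned shift]
  seldakil (rule 2 does not apply)
  seldakil → seldekil   [vowel merger]
  giving Ulmola seldekil.
Mitasic: start from *serdakir.
  rule 1: no change — serdakir
  rule 2 (pre-rhotic lowering): serdakir → serdaker
  rule 3 (unconditioned shift): serdaker → sertaker
  ⇒ Mitasic sertaker
*serdakir is the unique common source.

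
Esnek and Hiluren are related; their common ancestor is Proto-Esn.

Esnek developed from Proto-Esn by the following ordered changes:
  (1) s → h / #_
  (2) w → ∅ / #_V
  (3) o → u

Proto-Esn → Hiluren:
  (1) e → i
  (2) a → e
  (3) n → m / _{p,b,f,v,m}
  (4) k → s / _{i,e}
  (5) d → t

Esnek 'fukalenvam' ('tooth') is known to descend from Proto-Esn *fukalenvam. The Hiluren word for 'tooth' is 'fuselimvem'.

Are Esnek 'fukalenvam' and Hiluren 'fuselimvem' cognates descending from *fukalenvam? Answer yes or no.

Derive the expected Hiluren reflex of *fukalenvam:
Hiluren: *fukalenvam > fukalinvam > fukelinvem > fukelimvem > fuselimvem  (by vowel merger, vowel merger, nasal place assimilation, palatalisation)
Hiluren 'fuselimvem' matches the regular reflex exactly, so the pair is cognate.

yes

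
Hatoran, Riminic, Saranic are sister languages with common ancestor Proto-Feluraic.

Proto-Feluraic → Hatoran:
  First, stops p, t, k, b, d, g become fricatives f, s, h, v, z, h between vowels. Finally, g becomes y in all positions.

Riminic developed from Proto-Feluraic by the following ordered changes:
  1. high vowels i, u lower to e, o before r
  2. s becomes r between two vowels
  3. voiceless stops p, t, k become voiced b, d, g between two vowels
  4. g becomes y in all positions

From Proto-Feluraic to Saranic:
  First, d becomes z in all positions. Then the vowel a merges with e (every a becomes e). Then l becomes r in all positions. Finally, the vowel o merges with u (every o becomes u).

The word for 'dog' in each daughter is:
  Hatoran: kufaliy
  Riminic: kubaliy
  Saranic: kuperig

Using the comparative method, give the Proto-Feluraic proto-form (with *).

*kupalig

Position 5: Hatoran has l, Riminic has l, Saranic has r. Hatoran preserves l here (none of its changes turn any other segment into l), so the proto-segment is *l.
Position 3: Hatoran has f, Riminic has b, Saranic has p. Saranic preserves p here (none of its changes turn any other segment into p), so the proto-segment is *p.
Continuing position by position gives *kupalig; check it forward:
Hatoran: *kupalig
  kupalig → kufalig   [intervocalic lenition]
  kufalig → kufaliy   [unconditioned shift]
  giving Hatoran kufaliy.
Riminic: *kupalig > kubalig > kubaliy  (by intervocalic voicing, unconditioned shift)
Saranic: *kupalig > kupelig > kuperig  (by vowel merger, unconditioned shift)
Only *kupalig yields all of Hatoran kufaliy, Riminic kubaliy, Saranic kuperig.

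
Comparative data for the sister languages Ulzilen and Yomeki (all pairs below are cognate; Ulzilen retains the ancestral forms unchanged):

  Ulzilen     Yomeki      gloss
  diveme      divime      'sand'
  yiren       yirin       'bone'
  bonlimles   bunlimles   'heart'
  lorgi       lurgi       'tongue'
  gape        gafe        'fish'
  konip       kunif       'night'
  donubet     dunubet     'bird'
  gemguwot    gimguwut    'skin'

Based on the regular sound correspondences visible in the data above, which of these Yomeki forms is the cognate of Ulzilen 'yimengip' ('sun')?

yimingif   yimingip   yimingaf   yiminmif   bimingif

yiren ~ yirin — Ulzilen e corresponds to Yomeki i after a consonant, before a nasal.
konip ~ kunif — Ulzilen p corresponds to Yomeki f word-finally.
Applying these to Ulzilen 'yimengip':
  yimengip → yimingip   (e→i after a consonant, before a nasal)
  yimingip → yimingif   (p→f word-finally)
So the Yomeki cognate is 'yimingif'.

yimingif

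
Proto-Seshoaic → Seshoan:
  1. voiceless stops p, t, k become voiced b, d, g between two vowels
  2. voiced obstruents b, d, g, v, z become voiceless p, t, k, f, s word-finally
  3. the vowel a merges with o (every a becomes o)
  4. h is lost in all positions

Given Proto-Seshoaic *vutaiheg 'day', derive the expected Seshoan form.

vudoiek

Seshoan: *vutaiheg
  vutaiheg → vudaiheg   [intervocalic voicing]
  vudaiheg → vudaihek   [final devoicing]
  vudaihek → vudoihek   [vowel merger]
  vudoihek → vudoiek   [h-loss]
  giving Seshoan vudoiek.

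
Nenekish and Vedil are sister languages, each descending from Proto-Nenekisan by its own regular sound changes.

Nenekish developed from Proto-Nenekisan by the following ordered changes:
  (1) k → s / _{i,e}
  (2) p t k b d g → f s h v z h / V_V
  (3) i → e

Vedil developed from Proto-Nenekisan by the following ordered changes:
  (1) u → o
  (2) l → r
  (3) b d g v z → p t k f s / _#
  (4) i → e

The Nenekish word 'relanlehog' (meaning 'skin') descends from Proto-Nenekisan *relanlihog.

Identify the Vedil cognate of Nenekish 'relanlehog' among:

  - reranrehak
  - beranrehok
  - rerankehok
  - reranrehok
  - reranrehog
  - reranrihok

Vedil: start from *relanlihog.
  rule 1: no change — relanlihog
  rule 2 (unconditioned shift): relanlihog → reranrihog
  rule 3 (final devoicing): reranrihog → reranrihok
  rule 4 (vowel merger): reranrihok → reranrehok
  ⇒ Vedil reranrehok
The other candidates each miss or misapply at least one Vedil change.

reranrehok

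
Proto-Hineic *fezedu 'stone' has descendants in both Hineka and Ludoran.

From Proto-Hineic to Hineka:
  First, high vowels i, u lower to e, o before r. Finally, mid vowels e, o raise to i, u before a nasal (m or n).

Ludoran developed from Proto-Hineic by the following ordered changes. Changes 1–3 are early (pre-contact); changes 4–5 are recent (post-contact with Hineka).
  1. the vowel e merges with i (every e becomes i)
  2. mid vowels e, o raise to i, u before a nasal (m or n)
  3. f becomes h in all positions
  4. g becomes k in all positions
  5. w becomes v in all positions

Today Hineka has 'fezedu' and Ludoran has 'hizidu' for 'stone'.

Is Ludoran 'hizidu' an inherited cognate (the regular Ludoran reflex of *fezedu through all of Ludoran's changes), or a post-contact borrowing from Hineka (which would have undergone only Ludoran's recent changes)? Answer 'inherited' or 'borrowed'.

If inherited, *fezedu would pass through all of Ludoran's changes:
Ludoran: *fezedu
  fezedu → fizidu   [vowel merger]
  fizidu (rule 2 does not apply)
  fizidu → hizidu   [unconditioned shift]
  hizidu (rule 4 does not apply)
  hizidu (rule 5 does not apply)
  giving Ludoran hizidu.
If borrowed from Hineka 'fezedu' after the early changes, it would undergo only the recent ones:
  rule 4 (unconditioned shift): no change (fezedu)
  rule 5 (unconditioned shift): no change (fezedu)
  ⇒ as a loan: fezedu
Ludoran 'hizidu' matches the inherited outcome exactly, so it is an inherited cognate, not a loan.

inherited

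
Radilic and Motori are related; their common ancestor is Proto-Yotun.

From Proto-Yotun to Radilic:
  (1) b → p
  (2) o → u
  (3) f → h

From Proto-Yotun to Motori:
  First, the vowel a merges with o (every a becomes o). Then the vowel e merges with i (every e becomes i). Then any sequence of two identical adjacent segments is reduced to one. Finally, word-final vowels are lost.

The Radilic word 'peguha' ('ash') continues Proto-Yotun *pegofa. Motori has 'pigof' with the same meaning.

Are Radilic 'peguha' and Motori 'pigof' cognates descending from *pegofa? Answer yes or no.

Derive the expected Motori reflex of *pegofa:
Motori: *pegofa
  pegofa → pegofo   [vowel merger]
  pegofo → pigofo   [vowel merger]
  pigofo (rule 3 does not apply)
  pigofo → pigof   [apocope]
  giving Motori pigof.
Motori 'pigof' matches the regular reflex exactly, so the pair is cognate.

yes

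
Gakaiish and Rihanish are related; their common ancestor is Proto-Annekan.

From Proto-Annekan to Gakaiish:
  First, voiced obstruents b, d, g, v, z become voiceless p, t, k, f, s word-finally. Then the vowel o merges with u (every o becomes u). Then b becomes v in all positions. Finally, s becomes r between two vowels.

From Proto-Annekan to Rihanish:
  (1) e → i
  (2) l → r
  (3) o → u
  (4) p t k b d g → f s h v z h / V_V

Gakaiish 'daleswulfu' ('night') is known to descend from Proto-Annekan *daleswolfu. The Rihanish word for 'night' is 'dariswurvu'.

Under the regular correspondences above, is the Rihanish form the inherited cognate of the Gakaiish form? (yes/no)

no

Derive the expected Rihanish reflex of *daleswolfu:
Rihanish: *daleswolfu > daliswolfu > darisworfu > dariswurfu  (by vowel merger, unconditioned shift, vowel merger)
The regular Rihanish reflex would be 'dariswurfu', but the attested form is 'dariswurvu'. The correspondence is irregular, so they are not cognates (the Rihanish form has a different source).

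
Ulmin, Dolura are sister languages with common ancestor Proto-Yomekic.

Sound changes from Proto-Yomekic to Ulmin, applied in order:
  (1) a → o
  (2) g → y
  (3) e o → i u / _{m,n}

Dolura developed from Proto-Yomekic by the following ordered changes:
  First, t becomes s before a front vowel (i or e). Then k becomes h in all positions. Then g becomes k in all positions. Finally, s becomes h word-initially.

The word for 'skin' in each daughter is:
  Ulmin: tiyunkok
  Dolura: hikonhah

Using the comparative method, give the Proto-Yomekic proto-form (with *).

Position 4: Ulmin has u, Dolura has o. Dolura preserves o here (none of its changes turn any other segment into o), so the proto-segment is *o.
Position 1: Ulmin has t, Dolura has h. Ulmin preserves t here (none of its changes turn any other segment into t), so the proto-segment is *t.
This points to *tigonkak. Verify forward in each daughter:
Ulmin: start from *tigonkak.
  rule 1 (vowel merger): tigonkak → tigonkok
  rule 2 (unconditioned shift): tigonkok → tiyonkok
  rule 3 (pre-nasal raising): tiyonkok → tiyunkok
  ⇒ Ulmin tiyunkok
Dolura: *tigonkak > sigonkak > sigonhah > sikonhah > hikonhah  (by palatalisation, unconditioned shift, unconditioned shift, debuccalisation)
Only *tigonkak yields all of Ulmin tiyunkok, Dolura hikonhah.

*tigonkak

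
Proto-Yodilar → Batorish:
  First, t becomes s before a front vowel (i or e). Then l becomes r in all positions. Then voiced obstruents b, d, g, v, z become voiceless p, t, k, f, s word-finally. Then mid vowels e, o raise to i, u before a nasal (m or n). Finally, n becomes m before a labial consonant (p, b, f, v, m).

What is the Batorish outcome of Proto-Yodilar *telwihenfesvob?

serwihimfesvop

Batorish: start from *telwihenfesvob.
  rule 1 (palatalisation): telwihenfesvob → selwihenfesvob
  rule 2 (unconditioned shift): selwihenfesvob → serwihenfesvob
  rule 3 (final devoicing): serwihenfesvob → serwihenfesvop
  rule 4 (pre-nasal raising): serwihenfesvop → serwihinfesvop
  rule 5 (nasal place assimilation): serwihinfesvop → serwihimfesvop
  ⇒ Batorish serwihimfesvop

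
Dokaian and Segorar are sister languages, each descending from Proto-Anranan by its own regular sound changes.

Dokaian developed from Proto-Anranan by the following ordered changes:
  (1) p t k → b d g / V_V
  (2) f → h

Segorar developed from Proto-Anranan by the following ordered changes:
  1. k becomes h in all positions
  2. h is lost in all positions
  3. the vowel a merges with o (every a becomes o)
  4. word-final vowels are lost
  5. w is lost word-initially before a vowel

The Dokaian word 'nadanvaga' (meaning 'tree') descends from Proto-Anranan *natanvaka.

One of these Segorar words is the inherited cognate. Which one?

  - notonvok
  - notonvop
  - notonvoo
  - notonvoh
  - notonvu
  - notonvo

notonvo

Segorar: *natanvaka > natanvaha > natanvaa > notonvoo > notonvo  (by unconditioned shift, h-loss, vowel merger, apocope)
Among the options, 'notonvo' alone shows every Segorar change applied in order.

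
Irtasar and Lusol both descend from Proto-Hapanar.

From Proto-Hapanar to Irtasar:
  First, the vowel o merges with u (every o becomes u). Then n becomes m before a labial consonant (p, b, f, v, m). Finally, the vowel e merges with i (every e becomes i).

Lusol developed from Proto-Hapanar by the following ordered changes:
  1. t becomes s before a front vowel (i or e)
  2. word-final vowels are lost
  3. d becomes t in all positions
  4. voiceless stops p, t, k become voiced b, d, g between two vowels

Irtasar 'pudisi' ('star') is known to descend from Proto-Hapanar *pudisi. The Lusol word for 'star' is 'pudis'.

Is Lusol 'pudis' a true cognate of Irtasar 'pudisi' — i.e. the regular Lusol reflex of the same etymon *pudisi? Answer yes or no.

yes

Derive the expected Lusol reflex of *pudisi:
Lusol: *pudisi
  pudisi (rule 1 does not apply)
  pudisi → pudis   [apocope]
  pudis → putis   [unconditioned shift]
  putis → pudis   [intervocalic voicing]
  giving Lusol pudis.
Lusol 'pudis' matches the regular reflex exactly, so the pair is cognate.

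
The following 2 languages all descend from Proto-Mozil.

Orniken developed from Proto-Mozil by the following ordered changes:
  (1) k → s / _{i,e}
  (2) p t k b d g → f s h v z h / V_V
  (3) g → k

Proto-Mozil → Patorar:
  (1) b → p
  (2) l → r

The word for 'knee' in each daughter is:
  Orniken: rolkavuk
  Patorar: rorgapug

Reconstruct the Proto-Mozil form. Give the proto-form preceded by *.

*rolgabug

Position 3: Orniken has l, Patorar has r. Orniken preserves l here (none of its changes turn any other segment into l), so the proto-segment is *l.
Position 6: Orniken has v, Patorar has p. Taking the neighbouring segments as reconstructed: Orniken v could go back to *b or *v; Patorar p could go back to *p or *b — the one source consistent with every daughter is *b.
Position 8: Orniken has k, Patorar has g. Patorar preserves g here (none of its changes turn any other segment into g), so the proto-segment is *g.
Verify the candidate proto-form against each daughter:
Orniken: *rolgabug
  rolgabug (rule 1 does not apply)
  rolgabug → rolgavug   [intervocalic lenition]
  rolgavug → rolkavuk   [unconditioned shift]
  giving Orniken rolkavuk.
Patorar: *rolgabug
  rolgabug → rolgapug   [unconditioned shift]
  rolgapug → rorgapug   [unconditioned shift]
  giving Patorar rorgapug.
No other proto-form is consistent with every reflex, so the reconstruction is *rolgabug.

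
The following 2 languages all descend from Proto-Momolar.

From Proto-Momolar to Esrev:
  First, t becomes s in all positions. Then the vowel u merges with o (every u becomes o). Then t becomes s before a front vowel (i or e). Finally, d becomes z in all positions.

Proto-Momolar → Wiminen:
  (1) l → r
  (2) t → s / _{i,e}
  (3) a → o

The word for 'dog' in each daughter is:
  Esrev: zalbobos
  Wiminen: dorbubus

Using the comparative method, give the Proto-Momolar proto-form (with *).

Position 1: Esrev has z, Wiminen has d. Wiminen preserves d here (none of its changes turn any other segment into d), so the proto-segment is *d.
Position 2: Esrev has a, Wiminen has o. Esrev preserves a here (none of its changes turn any other segment into a), so the proto-segment is *a.
Continuing position by position gives *dalbubus; check it forward:
Esrev: *dalbubus
  dalbubus (rule 1 does not apply)
  dalbubus → dalbobos   [vowel merger]
  dalbobos (rule 3 does not apply)
  dalbobos → zalbobos   [unconditioned shift]
  giving Esrev zalbobos.
Wiminen: start from *dalbubus.
  rule 1 (unconditioned shift): dalbubus → darbubus
  rule 2: no change — darbubus
  rule 3 (vowel merger): darbubus → dorbubus
  ⇒ Wiminen dorbubus
Only *dalbubus yields all of Esrev zalbobos, Wiminen dorbubus.

*dalbubus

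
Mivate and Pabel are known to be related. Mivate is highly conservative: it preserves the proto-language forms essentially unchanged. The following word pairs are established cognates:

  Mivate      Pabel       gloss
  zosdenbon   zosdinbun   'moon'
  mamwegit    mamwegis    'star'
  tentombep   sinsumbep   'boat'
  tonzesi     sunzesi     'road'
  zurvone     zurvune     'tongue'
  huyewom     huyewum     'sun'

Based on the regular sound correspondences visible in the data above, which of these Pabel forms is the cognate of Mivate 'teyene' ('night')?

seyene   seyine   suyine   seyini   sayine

tentombep ~ sinsumbep — Mivate t corresponds to Pabel s word-initially before a front vowel.
zosdenbon ~ zosdinbun, tentombep ~ sinsumbep — Mivate e corresponds to Pabel i after a consonant, before a nasal.
Applying these to Mivate 'teyene':
  teyene → seyene   (t→s word-initially before a front vowel)
  seyene → seyine   (e→i after a consonant, before a nasal)
So the Pabel cognate is 'seyine'.

seyine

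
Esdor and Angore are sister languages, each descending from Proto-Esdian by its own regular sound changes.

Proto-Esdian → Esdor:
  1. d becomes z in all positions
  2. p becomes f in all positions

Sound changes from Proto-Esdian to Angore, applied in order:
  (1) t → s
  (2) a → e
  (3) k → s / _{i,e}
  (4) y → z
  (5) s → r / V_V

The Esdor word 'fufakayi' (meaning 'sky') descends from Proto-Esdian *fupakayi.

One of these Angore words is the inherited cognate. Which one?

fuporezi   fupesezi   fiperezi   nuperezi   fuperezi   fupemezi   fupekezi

Angore: *fupakayi > fupekeyi > fupeseyi > fupesezi > fuperezi  (by vowel merger, palatalisation, unconditioned shift, rhotacism)

fuperezi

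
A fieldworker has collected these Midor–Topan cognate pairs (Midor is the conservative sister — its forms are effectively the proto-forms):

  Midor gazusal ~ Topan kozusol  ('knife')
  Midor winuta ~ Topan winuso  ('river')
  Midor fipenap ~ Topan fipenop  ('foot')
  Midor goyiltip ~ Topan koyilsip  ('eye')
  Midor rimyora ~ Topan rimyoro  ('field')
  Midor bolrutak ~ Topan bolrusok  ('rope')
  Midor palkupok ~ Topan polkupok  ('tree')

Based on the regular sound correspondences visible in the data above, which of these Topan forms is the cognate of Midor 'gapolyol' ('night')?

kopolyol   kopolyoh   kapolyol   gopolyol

gazusal ~ kozusol — Midor g corresponds to Topan k word-initially before a back vowel.
fipenap ~ fipenop — Midor a corresponds to Topan o after a consonant, before a labial obstruent.
Applying these to Midor 'gapolyol':
  gapolyol → kapolyol   (g→k word-initially before a back vowel)
  kapolyol → kopolyol   (a→o after a consonant, before a labial obstruent)
So the Topan cognate is 'kopolyol'.

kopolyol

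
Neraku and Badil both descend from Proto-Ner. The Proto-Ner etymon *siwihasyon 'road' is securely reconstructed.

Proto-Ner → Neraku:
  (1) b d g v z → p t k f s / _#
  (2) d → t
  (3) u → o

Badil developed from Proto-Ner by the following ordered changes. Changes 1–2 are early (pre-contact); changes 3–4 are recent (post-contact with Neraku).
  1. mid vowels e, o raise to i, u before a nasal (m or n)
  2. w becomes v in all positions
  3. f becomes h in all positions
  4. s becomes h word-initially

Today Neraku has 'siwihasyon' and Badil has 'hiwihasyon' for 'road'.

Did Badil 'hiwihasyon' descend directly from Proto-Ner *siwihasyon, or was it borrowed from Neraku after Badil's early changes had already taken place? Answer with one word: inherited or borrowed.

borrowed

If inherited, *siwihasyon would pass through all of Badil's changes:
Badil: *siwihasyon
  siwihasyon → siwihasyun   [pre-nasal raising]
  siwihasyun → sivihasyun   [unconditioned shift]
  sivihasyun (rule 3 does not apply)
  sivihasyun → hivihasyun   [debuccalisation]
  giving Badil hivihasyun.
If borrowed from Neraku 'siwihasyon' after the early changes, it would undergo only the recent ones:
  rule 3 (unconditioned shift): no change (siwihasyon)
  rule 4 (debuccalisation): siwihasyon → hiwihasyon
  ⇒ as a loan: hiwihasyon
Badil 'hiwihasyon' matches the loan outcome 'hiwihasyon', not the inherited 'hivihasyun' — it skipped the early Badil changes, so it was borrowed from Neraku.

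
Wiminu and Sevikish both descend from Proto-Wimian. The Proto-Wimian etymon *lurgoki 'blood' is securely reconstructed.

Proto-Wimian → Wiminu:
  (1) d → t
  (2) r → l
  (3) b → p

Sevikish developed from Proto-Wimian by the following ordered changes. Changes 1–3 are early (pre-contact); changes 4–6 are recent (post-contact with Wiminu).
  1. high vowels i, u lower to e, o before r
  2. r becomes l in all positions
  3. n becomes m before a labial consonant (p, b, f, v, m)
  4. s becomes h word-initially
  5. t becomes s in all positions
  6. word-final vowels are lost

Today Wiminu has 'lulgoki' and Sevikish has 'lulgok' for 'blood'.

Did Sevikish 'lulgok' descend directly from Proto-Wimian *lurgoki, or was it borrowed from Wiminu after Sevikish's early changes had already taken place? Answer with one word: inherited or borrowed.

borrowed

If inherited, *lurgoki would pass through all of Sevikish's changes:
Sevikish: *lurgoki
  lurgoki → lorgoki   [pre-rhotic lowering]
  lorgoki → lolgoki   [unconditioned shift]
  lolgoki (rule 3 does not apply)
  lolgoki (rule 4 does not apply)
  lolgoki (rule 5 does not apply)
  lolgoki → lolgok   [apocope]
  giving Sevikish lolgok.
If borrowed from Wiminu 'lulgoki' after the early changes, it would undergo only the recent ones:
  rule 4 (debuccalisation): no change (lulgoki)
  rule 5 (unconditioned shift): no change (lulgoki)
  rule 6 (apocope): lulgoki → lulgok
  ⇒ as a loan: lulgok
Sevikish 'lulgok' matches the loan outcome 'lulgok', not the inherited 'lolgok' — it skipped the early Sevikish changes, so it was borrowed from Wiminu.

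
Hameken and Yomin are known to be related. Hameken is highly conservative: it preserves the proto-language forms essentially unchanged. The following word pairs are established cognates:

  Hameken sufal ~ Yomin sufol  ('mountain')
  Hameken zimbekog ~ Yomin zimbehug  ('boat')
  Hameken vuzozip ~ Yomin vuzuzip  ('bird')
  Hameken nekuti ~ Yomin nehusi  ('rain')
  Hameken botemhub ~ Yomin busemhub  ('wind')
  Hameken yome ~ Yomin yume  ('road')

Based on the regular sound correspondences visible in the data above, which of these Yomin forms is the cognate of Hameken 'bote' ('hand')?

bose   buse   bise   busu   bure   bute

zimbekog ~ zimbehug, vuzozip ~ vuzuzip — Hameken o corresponds to Yomin u after a consonant, before a consonant other than r, m, n, p, b, f, v.
botemhub ~ busemhub — Hameken t corresponds to Yomin s between vowels (before a front vowel).
Applying these to Hameken 'bote':
  bote → bute   (o→u after a consonant, before a consonant other than r, m, n, p, b, f, v)
  bute → buse   (t→s between vowels (before a front vowel))
So the Yomin cognate is 'buse'.

buse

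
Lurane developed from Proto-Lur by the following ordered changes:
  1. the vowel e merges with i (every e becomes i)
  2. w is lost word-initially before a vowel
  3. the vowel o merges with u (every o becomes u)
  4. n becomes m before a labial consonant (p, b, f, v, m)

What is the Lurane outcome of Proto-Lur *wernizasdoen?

irnizasduin

Lurane: *wernizasdoen > wirnizasdoin > irnizasdoin > irnizasduin  (by vowel merger, glide loss, vowel merger)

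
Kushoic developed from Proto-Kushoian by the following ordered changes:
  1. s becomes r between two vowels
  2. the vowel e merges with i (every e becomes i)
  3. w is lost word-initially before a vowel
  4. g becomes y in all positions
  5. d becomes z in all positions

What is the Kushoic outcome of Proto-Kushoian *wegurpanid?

Kushoic: *wegurpanid
  wegurpanid (rule 1 does not apply)
  wegurpanid → wigurpanid   [vowel merger]
  wigurpanid → igurpanid   [glide loss]
  igurpanid → iyurpanid   [unconditioned shift]
  iyurpanid → iyurpaniz   [unconditioned shift]
  giving Kushoic iyurpaniz.

iyurpaniz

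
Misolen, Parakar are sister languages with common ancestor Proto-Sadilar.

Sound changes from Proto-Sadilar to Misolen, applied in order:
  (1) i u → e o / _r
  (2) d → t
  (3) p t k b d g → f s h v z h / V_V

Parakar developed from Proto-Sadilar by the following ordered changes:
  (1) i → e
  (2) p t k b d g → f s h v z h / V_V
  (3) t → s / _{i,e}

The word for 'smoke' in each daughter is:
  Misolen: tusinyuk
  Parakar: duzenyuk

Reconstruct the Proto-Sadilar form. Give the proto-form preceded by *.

Position 4: Misolen has i, Parakar has e. Misolen preserves i here (none of its changes turn any other segment into i), so the proto-segment is *i.
Position 1: Misolen has t, Parakar has d. Parakar preserves d here (none of its changes turn any other segment into d), so the proto-segment is *d.
Position 3: Misolen has s, Parakar has z. Taking the neighbouring segments as reconstructed: Misolen s could go back to *t or *d or *s; Parakar z could go back to *d or *z — the one source consistent with every daughter is *d.
Verify the candidate proto-form against each daughter:
Misolen: *dudinyuk > tutinyuk > tusinyuk  (by unconditioned shift, intervocalic lenition)
Parakar: *dudinyuk > dudenyuk > duzenyuk  (by vowel merger, intervocalic lenition)
Only *dudinyuk yields all of Misolen tusinyuk, Parakar duzenyuk.

*dudinyuk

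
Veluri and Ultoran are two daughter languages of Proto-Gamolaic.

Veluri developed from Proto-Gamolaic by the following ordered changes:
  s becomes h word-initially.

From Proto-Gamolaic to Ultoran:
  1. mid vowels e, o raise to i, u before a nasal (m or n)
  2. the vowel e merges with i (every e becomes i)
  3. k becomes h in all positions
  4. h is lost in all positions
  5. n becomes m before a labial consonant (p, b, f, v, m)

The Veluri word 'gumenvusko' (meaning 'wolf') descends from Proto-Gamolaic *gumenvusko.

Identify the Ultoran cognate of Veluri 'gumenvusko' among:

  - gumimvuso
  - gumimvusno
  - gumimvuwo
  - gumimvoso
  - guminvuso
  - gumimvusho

Ultoran: *gumenvusko
  gumenvusko → guminvusko   [pre-nasal raising]
  guminvusko (rule 2 does not apply)
  guminvusko → guminvusho   [unconditioned shift]
  guminvusho → guminvuso   [h-loss]
  guminvuso → gumimvuso   [nasal place assimilation]
  giving Ultoran gumimvuso.
Only 'gumimvuso' matches the regular Ultoran development of *gumenvusko.

gumimvuso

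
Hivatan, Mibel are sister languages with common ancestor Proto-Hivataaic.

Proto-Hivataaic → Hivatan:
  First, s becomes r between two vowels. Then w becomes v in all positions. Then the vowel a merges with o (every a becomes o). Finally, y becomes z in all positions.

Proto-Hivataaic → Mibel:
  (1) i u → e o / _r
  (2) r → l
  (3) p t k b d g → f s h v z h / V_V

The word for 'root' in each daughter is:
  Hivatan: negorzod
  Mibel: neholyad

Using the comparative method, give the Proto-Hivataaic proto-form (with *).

Position 3: Hivatan has g, Mibel has h. Hivatan preserves g here (none of its changes turn any other segment into g), so the proto-segment is *g.
Position 5: Hivatan has r, Mibel has l. Taking the neighbouring segments as reconstructed: Hivatan r can only go back to *r; Mibel l could go back to *l or *r — the one source consistent with every daughter is *r.
This points to *negoryad. Verify forward in each daughter:
Hivatan: *negoryad > negoryod > negorzod  (by vowel merger, unconditioned shift)
Mibel: *negoryad
  negoryad (rule 1 does not apply)
  negoryad → negolyad   [unconditioned shift]
  negolyad → neholyad   [intervocalic lenition]
  giving Mibel neholyad.
*negoryad is the unique common source.

*negoryad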